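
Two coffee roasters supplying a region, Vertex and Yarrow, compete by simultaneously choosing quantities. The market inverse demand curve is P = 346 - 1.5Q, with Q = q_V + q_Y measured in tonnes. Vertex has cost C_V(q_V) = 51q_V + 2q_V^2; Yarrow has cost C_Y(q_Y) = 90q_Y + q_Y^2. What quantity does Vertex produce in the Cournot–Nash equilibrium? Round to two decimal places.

33.31

Vertex's profit: π_V = (346 - 1.5Q)q_V - (51q_V + 2q_V²). Setting ∂π_V/∂q_V = 0: 295 - 7q_V - (3/2)(q_Y) = 0.
Yarrow's profit: π_Y = (346 - 1.5Q)q_Y - (90q_Y + q_Y²). Setting ∂π_Y/∂q_Y = 0: 256 - 5q_Y - (3/2)(q_V) = 0.
Rearranging gives the reaction functions q_V = (295 - (3/2)q_Y)/7 and q_Y = (256 - (3/2)q_V)/5.
Substituting one into the other gives q_V = 33.3130 and q_Y = 41.2061.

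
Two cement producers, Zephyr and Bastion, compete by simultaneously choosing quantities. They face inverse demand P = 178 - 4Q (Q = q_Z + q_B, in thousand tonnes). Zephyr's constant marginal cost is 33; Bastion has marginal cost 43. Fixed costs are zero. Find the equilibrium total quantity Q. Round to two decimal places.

Zephyr's profit: π_Z = (178 - 4Q)q_Z - (33q_Z). Setting ∂π_Z/∂q_Z = 0: 145 - 8q_Z - 4(q_B) = 0.
Bastion's first-order condition: 135 - 8q_B - 4(q_Z) = 0.
Best responses: q_Z = (145 - 4q_B)/8, q_B = (135 - 4q_Z)/8.
Substituting one into the other gives q_Z = 155/12 and q_B = 125/12.
Total output Q = 155/12 + 125/12 = 70/3.

23.33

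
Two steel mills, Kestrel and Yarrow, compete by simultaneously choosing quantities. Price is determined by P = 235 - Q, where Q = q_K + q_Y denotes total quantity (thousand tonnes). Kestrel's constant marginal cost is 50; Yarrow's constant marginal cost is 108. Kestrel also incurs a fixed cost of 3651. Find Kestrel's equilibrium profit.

Kestrel's profit: π_K = (235 - Q)q_K - (50q_K). Setting ∂π_K/∂q_K = 0: 185 - 2q_K - (q_Y) = 0.
Yarrow's first-order condition: 127 - 2q_Y - (q_K) = 0.
Rearranging gives the reaction functions q_K = (185 - q_Y)/2 and q_Y = (127 - q_K)/2.
Substituting one into the other gives q_K = 81 and q_Y = 23.
Price P = 235 - 104 = 131.
Kestrel's profit: (131 - 50)·81 - 3651 = 2910.

2910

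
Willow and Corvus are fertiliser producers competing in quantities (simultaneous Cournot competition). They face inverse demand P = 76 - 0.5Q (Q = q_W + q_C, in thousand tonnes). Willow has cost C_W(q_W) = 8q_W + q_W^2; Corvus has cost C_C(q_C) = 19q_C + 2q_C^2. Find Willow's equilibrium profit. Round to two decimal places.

Willow's profit: π_W = (76 - 0.5Q)q_W - (8q_W + q_W²). Setting ∂π_W/∂q_W = 0: 68 - 3q_W - (1/2)(q_C) = 0.
Corvus's first-order condition: 57 - 5q_C - (1/2)(q_W) = 0.
So q_W = (68 - (1/2)q_C)/3 and q_C = (57 - (1/2)q_W)/5.
Solving the pair: q_W = 1246/59, q_C = 548/59.
Price P = 76 - (1/2)·(1794/59) = 60.7966.
Willow's profit: 60.7966·(1246/59) - 8·(1246/59) - (1246/59)² = 668.9957.

669.00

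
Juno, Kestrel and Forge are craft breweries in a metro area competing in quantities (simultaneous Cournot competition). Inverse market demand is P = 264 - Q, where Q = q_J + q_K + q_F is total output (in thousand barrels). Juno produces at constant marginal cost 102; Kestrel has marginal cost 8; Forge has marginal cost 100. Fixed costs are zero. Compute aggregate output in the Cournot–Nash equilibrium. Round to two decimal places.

145.50

Juno's profit: π_J = (264 - Q)q_J - (102q_J). Setting ∂π_J/∂q_J = 0: 162 - 2q_J - (q_K + q_F) = 0.
Kestrel's first-order condition: 256 - 2q_K - (q_J + q_F) = 0.
Forge's profit: π_F = (264 - Q)q_F - (100q_F). Setting ∂π_F/∂q_F = 0: 164 - 2q_F - (q_J + q_K) = 0.
Adding the 3 first-order conditions: 582 − 4Q = 0, so Q = 291/2.
Back-substituting: q_J = (162 − 291/2) = 33/2, q_K = (256 − 291/2) = 221/2, q_F = (164 − 291/2) = 37/2.
Total output Q = 33/2 + 221/2 + 37/2 = 291/2.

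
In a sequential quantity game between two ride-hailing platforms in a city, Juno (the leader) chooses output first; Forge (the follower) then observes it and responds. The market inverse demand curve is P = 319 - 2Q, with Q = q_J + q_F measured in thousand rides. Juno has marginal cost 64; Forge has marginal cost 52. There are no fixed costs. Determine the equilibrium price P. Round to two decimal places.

124.75

Solve by backward induction. Given q_J, the follower Forge maximises π_F = (319 - 2q_J - 2q_F)q_F - 52q_F.
∂π_F/∂q_F = 267 - 2q_J - 4q_F = 0 gives the reaction function q_F = (267 - 2q_J)/4.
Juno substitutes q_F(q_J) into its own profit: π_J = q_J(319 - 2q_J - (267 - 2q_J)/2) - 64q_J = (371/2 - q_J)q_J - 64q_J.
Leader FOC: 243/2 - 2q_J = 0, so q_J = 243/4.
Then q_F = (267 - 2·(243/4))/4 = 291/8.
Total output Q = 777/8, so price P = 319 - 2·(777/8) = 499/4.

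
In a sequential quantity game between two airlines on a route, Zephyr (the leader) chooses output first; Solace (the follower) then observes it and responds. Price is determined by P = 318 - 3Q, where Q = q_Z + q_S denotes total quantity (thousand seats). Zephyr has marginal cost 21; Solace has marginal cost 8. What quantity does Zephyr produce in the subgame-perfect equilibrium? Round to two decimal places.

47.33

The follower Solace best-responds to any q_Z: π_S = (318 - 3Q)q_S - 8q_S.
Follower FOC: 310 - 3q_Z - 6q_S = 0, so q_S(q_Z) = (310 - 3q_Z)/6.
The leader anticipates this reaction. Substituting into P = 318 - 3Q gives P = 163 - (3/2)q_Z, so π_Z = (163 - (3/2)q_Z)q_Z - 21q_Z.
Leader FOC: 142 - 3q_Z = 0, so q_Z = 142/3.
Then q_S = (310 - 3·(142/3))/6 = 28.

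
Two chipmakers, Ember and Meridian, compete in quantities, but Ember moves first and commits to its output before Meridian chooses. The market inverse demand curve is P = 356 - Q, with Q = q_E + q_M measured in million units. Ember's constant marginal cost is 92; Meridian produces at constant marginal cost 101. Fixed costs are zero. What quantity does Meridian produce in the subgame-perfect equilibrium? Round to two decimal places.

59.25

Solve by backward induction. Given q_E, the follower Meridian maximises π_M = (356 - q_E - q_M)q_M - 101q_M.
Setting the follower's marginal profit to zero, 255 - q_E - 2q_M = 0, i.e. q_M = (255 - q_E)/2.
Ember substitutes q_M(q_E) into its own profit: π_E = q_E(356 - q_E - (255 - q_E)/2) - 92q_E = (457/2 - (1/2)q_E)q_E - 92q_E.
Leader FOC: 273/2 - q_E = 0, so q_E = 273/2.
Then q_M = (255 - 273/2)/2 = 237/4.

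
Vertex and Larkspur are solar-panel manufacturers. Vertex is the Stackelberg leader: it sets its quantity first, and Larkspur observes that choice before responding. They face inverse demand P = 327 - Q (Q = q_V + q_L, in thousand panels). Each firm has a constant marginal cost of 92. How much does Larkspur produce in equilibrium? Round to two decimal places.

58.75

Solve by backward induction. Given q_V, the follower Larkspur maximises π_L = (327 - q_V - q_L)q_L - 92q_L.
∂π_L/∂q_L = 235 - q_V - 2q_L = 0 gives the reaction function q_L = (235 - q_V)/2.
The leader anticipates this reaction. Substituting into P = 327 - Q gives P = 419/2 - (1/2)q_V, so π_V = (419/2 - (1/2)q_V)q_V - 92q_V.
The leader's first-order condition 235/2 - q_V = 0 yields q_V = 235/2.
Then q_L = (235 - 235/2)/2 = 235/4.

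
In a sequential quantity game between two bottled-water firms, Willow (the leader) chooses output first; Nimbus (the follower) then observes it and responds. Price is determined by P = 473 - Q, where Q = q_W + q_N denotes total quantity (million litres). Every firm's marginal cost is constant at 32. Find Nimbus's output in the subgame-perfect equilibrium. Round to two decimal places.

Solve by backward induction. Given q_W, the follower Nimbus maximises π_N = (473 - q_W - q_N)q_N - 32q_N.
Setting the follower's marginal profit to zero, 441 - q_W - 2q_N = 0, i.e. q_N = (441 - q_W)/2.
The leader anticipates this reaction. Substituting into P = 473 - Q gives P = 505/2 - (1/2)q_W, so π_W = (505/2 - (1/2)q_W)q_W - 32q_W.
Leader FOC: 441/2 - q_W = 0, so q_W = 441/2.
Then q_N = (441 - 441/2)/2 = 441/4.

110.25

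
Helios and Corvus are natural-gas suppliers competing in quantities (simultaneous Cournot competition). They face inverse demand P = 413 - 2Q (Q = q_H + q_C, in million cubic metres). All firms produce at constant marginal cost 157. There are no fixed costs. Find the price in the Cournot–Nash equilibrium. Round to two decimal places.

242.33

Each firm earns π_i = (413 - 2Q)q_i - 157q_i.
Setting ∂π_i/∂q_i = 0 with rivals' quantities fixed: 256 - 4q_i - 2q_j = 0.
By symmetry each firm produces the same amount; substituting q_j = q_i yields q_i = 256/6 = 128/3.
Total output Q = 256/3, so price P = 413 - 2·(256/3) = 727/3.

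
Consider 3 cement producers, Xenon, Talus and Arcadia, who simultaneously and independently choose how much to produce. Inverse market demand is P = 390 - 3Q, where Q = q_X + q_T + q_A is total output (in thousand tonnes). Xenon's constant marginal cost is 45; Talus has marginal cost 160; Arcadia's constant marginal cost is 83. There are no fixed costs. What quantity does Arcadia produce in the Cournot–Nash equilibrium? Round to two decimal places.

Xenon's profit: π_X = (390 - 3Q)q_X - (45q_X). Setting ∂π_X/∂q_X = 0: 345 - 6q_X - 3(q_T + q_A) = 0.
Talus's first-order condition: 230 - 6q_T - 3(q_X + q_A) = 0.
Arcadia's first-order condition: 307 - 6q_A - 3(q_X + q_T) = 0.
Summing all 3 equations gives 882 − 12Q = 0, hence Q = 147/2.
Back-substituting: q_X = (345 − 441/2)/3 = 83/2, q_T = (230 − 441/2)/3 = 19/6, q_A = (307 − 441/2)/3 = 173/6.

28.83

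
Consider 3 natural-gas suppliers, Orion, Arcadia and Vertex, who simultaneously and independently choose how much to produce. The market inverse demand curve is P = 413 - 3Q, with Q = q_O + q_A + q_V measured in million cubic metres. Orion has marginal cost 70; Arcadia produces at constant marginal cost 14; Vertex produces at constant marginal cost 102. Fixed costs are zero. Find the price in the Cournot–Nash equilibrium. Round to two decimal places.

Orion's profit: π_O = (413 - 3Q)q_O - (70q_O). Setting ∂π_O/∂q_O = 0: 343 - 6q_O - 3(q_A + q_V) = 0.
Arcadia's first-order condition: 399 - 6q_A - 3(q_O + q_V) = 0.
Vertex's first-order condition: 311 - 6q_V - 3(q_O + q_A) = 0.
Adding the 3 first-order conditions: 1053 − 12Q = 0, so Q = 351/4.
Back-substituting: q_O = (343 − 1053/4)/3 = 319/12, q_A = (399 − 1053/4)/3 = 181/4, q_V = (311 − 1053/4)/3 = 191/12.
Total output Q = 351/4, so price P = 413 - 3·(351/4) = 599/4.

149.75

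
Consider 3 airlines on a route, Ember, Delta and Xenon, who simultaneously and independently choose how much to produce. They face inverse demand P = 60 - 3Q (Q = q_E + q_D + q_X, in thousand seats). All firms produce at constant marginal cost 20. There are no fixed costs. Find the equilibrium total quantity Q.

A representative firm's profit is π_i = q_i(60 - 3Q) - 20q_i.
Setting ∂π_i/∂q_i = 0 with rivals' quantities fixed: 40 - 6q_i - 3·Σ_{j≠i} q_j = 0.
With identical firms every q_j equals q_i, so Σ_{j≠i} q_j = 2q_i and 40 = 12q_i, giving q_i = 10/3.
Total output Q = 10/3 + 10/3 + 10/3 = 10.

10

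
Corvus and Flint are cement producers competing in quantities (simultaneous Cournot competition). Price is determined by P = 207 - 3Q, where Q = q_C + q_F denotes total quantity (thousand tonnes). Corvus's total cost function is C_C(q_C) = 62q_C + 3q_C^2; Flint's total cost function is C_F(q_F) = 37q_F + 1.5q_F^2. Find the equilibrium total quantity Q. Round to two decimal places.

24.24

Corvus's profit: π_C = (207 - 3Q)q_C - (62q_C + 3q_C²). Setting ∂π_C/∂q_C = 0: 145 - 12q_C - 3(q_F) = 0.
Flint's profit: π_F = (207 - 3Q)q_F - (37q_F + (3/2)q_F²). Setting ∂π_F/∂q_F = 0: 170 - 9q_F - 3(q_C) = 0.
Rearranging gives the reaction functions q_C = (145 - 3q_F)/12 and q_F = (170 - 3q_C)/9.
Substituting one into the other gives q_C = 265/33 and q_F = 535/33.
Total output Q = 265/33 + 535/33 = 800/33.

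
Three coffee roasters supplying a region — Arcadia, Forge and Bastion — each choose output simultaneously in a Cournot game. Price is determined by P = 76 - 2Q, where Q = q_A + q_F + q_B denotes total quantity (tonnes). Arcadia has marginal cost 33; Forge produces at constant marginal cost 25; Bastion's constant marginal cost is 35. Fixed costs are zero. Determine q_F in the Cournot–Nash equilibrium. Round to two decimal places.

Arcadia's profit: π_A = (76 - 2Q)q_A - (33q_A). Setting ∂π_A/∂q_A = 0: 43 - 4q_A - 2(q_F + q_B) = 0.
Forge's first-order condition: 51 - 4q_F - 2(q_A + q_B) = 0.
Bastion's profit: π_B = (76 - 2Q)q_B - (35q_B). Setting ∂π_B/∂q_B = 0: 41 - 4q_B - 2(q_A + q_F) = 0.
Adding the 3 conditions: 135 − 4Q − 4Q = 0, i.e. Q = 135/8.
Back-substituting: q_A = (43 − 135/4)/2 = 37/8, q_F = (51 − 135/4)/2 = 69/8, q_B = (41 − 135/4)/2 = 29/8.

8.63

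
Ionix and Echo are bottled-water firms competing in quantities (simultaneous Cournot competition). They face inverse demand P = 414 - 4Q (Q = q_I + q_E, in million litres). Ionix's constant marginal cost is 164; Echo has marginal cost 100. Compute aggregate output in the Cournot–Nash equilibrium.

47

Ionix's profit: π_I = (414 - 4Q)q_I - (164q_I). Setting ∂π_I/∂q_I = 0: 250 - 8q_I - 4(q_E) = 0.
Echo's profit: π_E = (414 - 4Q)q_E - (100q_E). Setting ∂π_E/∂q_E = 0: 314 - 8q_E - 4(q_I) = 0.
Best responses: q_I = (250 - 4q_E)/8, q_E = (314 - 4q_I)/8.
Substituting one into the other gives q_I = 31/2 and q_E = 63/2.
Total output Q = 31/2 + 63/2 = 47.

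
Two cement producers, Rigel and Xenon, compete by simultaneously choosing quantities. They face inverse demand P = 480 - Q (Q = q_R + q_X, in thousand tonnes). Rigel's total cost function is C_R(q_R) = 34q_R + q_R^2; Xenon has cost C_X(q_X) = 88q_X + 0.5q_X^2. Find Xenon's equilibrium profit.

15606

Rigel's profit: π_R = (480 - Q)q_R - (34q_R + q_R²). Setting ∂π_R/∂q_R = 0: 446 - 4q_R - (q_X) = 0.
Xenon's profit: π_X = (480 - Q)q_X - (88q_X + (1/2)q_X²). Setting ∂π_X/∂q_X = 0: 392 - 3q_X - (q_R) = 0.
Best responses: q_R = (446 - q_X)/4, q_X = (392 - q_R)/3.
Substituting one into the other gives q_R = 86 and q_X = 102.
Price P = 480 - 188 = 292.
Xenon's profit: 292·102 - 88·102 - (1/2)·102² = 15606.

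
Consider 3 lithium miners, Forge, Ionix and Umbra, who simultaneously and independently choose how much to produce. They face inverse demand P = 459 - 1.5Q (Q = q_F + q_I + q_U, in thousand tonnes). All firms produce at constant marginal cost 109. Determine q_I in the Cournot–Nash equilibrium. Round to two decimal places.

Each firm earns π_i = (459 - 1.5Q)q_i - 109q_i.
Setting ∂π_i/∂q_i = 0 with rivals' quantities fixed: 350 - 3q_i - (3/2)·Σ_{j≠i} q_j = 0.
By symmetry each firm produces the same amount; substituting Σ_{j≠i} q_j = 2q_i yields q_i = 350/6 = 175/3.

58.33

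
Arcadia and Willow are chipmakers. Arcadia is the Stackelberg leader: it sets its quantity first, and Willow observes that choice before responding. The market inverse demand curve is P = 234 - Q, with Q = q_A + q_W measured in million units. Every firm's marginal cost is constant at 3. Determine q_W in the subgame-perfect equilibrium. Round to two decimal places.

The follower Willow best-responds to any q_A: π_W = (234 - Q)q_W - 3q_W.
∂π_W/∂q_W = 231 - q_A - 2q_W = 0 gives the reaction function q_W = (231 - q_A)/2.
Arcadia substitutes q_W(q_A) into its own profit: π_A = q_A(234 - q_A - (231 - q_A)/2) - 3q_A = (237/2 - (1/2)q_A)q_A - 3q_A.
Leader FOC: 231/2 - q_A = 0, so q_A = 231/2.
Then q_W = (231 - 231/2)/2 = 231/4.

57.75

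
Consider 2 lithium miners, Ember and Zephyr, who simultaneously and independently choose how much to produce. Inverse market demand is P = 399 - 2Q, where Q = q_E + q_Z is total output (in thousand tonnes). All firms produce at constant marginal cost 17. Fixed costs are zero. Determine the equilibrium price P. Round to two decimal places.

Each firm earns π_i = (399 - 2Q)q_i - 17q_i.
Setting ∂π_i/∂q_i = 0 with rivals' quantities fixed: 382 - 4q_i - 2q_j = 0.
By symmetry each firm produces the same amount; substituting q_j = q_i yields q_i = 382/6 = 191/3.
Total output Q = 382/3, so price P = 399 - 2·(382/3) = 433/3.

144.33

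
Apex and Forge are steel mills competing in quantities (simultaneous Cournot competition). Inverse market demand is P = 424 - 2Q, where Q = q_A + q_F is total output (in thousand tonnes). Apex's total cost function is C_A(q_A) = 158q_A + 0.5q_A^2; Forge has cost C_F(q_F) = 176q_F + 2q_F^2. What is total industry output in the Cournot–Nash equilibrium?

65

Apex's profit: π_A = (424 - 2Q)q_A - (158q_A + (1/2)q_A²). Setting ∂π_A/∂q_A = 0: 266 - 5q_A - 2(q_F) = 0.
Forge's first-order condition: 248 - 8q_F - 2(q_A) = 0.
Rearranging gives the reaction functions q_A = (266 - 2q_F)/5 and q_F = (248 - 2q_A)/8.
Solving the pair: q_A = 136/3, q_F = 59/3.
Total output Q = 136/3 + 59/3 = 65.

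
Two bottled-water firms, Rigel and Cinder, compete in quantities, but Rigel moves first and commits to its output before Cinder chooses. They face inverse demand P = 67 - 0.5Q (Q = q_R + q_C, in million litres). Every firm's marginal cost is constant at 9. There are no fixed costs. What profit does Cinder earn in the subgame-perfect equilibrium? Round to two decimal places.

The follower Cinder best-responds to any q_R: π_C = (67 - 0.5Q)q_C - 9q_C.
Follower FOC: 58 - (1/2)q_R - q_C = 0, so q_C(q_R) = (58 - (1/2)q_R).
Rigel substitutes q_C(q_R) into its own profit: π_R = q_R(67 - (1/2)q_R - (58 - (1/2)q_R)/2) - 9q_R = (38 - (1/4)q_R)q_R - 9q_R.
Maximising: ∂π_R/∂q_R = 29 - (1/2)q_R = 0, giving q_R = 58.
Then q_C = (58 - (1/2)·58) = 29.
Price P = 67 - (1/2)·87 = 47/2.
Cinder's profit: (47/2 - 9)·29 = 841/2.

420.50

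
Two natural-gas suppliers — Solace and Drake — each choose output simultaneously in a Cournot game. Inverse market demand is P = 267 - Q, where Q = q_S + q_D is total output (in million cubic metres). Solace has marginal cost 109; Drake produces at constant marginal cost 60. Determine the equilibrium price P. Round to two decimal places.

Solace's profit: π_S = (267 - Q)q_S - (109q_S). Setting ∂π_S/∂q_S = 0: 158 - 2q_S - (q_D) = 0.
Drake's profit: π_D = (267 - Q)q_D - (60q_D). Setting ∂π_D/∂q_D = 0: 207 - 2q_D - (q_S) = 0.
Rearranging gives the reaction functions q_S = (158 - q_D)/2 and q_D = (207 - q_S)/2.
Substituting one into the other gives q_S = 109/3 and q_D = 256/3.
Total output Q = 365/3, so price P = 267 - 365/3 = 436/3.

145.33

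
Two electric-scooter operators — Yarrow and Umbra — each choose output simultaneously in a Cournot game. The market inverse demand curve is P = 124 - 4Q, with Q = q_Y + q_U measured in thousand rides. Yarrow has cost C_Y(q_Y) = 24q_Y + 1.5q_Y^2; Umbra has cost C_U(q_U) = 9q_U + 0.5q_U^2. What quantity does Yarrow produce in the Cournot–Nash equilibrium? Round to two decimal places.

Yarrow's profit: π_Y = (124 - 4Q)q_Y - (24q_Y + (3/2)q_Y²). Setting ∂π_Y/∂q_Y = 0: 100 - 11q_Y - 4(q_U) = 0.
Umbra's first-order condition: 115 - 9q_U - 4(q_Y) = 0.
Best responses: q_Y = (100 - 4q_U)/11, q_U = (115 - 4q_Y)/9.
Solving the pair: q_Y = 440/83, q_U = 865/83.

5.30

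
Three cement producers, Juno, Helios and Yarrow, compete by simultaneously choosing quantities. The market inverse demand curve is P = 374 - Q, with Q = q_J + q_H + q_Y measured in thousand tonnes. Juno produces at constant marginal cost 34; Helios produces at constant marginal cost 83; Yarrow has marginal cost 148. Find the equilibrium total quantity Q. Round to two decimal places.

214.25

Juno's profit: π_J = (374 - Q)q_J - (34q_J). Setting ∂π_J/∂q_J = 0: 340 - 2q_J - (q_H + q_Y) = 0.
Helios's profit: π_H = (374 - Q)q_H - (83q_H). Setting ∂π_H/∂q_H = 0: 291 - 2q_H - (q_J + q_Y) = 0.
Yarrow's profit: π_Y = (374 - Q)q_Y - (148q_Y). Setting ∂π_Y/∂q_Y = 0: 226 - 2q_Y - (q_J + q_H) = 0.
Summing all 3 equations gives 857 − 4Q = 0, hence Q = 857/4.
Back-substituting: q_J = (340 − 857/4) = 503/4, q_H = (291 − 857/4) = 307/4, q_Y = (226 − 857/4) = 47/4.
Total output Q = 503/4 + 307/4 + 47/4 = 857/4.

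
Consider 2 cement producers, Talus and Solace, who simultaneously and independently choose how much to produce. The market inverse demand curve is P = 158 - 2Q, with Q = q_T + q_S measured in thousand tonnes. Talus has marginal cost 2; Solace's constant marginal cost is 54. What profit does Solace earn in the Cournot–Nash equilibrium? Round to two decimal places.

Talus's profit: π_T = (158 - 2Q)q_T - (2q_T). Setting ∂π_T/∂q_T = 0: 156 - 4q_T - 2(q_S) = 0.
Solace's first-order condition: 104 - 4q_S - 2(q_T) = 0.
Rearranging gives the reaction functions q_T = (156 - 2q_S)/4 and q_S = (104 - 2q_T)/4.
Substituting one into the other gives q_T = 104/3 and q_S = 26/3.
Price P = 158 - 2·(130/3) = 214/3.
Solace's profit: (214/3 - 54)·(26/3) = 1352/9.

150.22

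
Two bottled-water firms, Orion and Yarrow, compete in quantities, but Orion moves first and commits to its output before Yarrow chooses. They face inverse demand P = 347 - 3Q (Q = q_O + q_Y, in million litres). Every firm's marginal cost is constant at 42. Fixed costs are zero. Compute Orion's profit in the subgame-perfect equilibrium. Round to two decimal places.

3876.04

Solve by backward induction. Given q_O, the follower Yarrow maximises π_Y = (347 - 3q_O - 3q_Y)q_Y - 42q_Y.
Setting the follower's marginal profit to zero, 305 - 3q_O - 6q_Y = 0, i.e. q_Y = (305 - 3q_O)/6.
The leader anticipates this reaction. Substituting into P = 347 - 3Q gives P = 389/2 - (3/2)q_O, so π_O = (389/2 - (3/2)q_O)q_O - 42q_O.
Maximising: ∂π_O/∂q_O = 305/2 - 3q_O = 0, giving q_O = 305/6.
Then q_Y = (305 - 3·(305/6))/6 = 305/12.
Price P = 347 - 3·(305/4) = 473/4.
Orion's profit: (473/4 - 42)·(305/6) = 3876.0417.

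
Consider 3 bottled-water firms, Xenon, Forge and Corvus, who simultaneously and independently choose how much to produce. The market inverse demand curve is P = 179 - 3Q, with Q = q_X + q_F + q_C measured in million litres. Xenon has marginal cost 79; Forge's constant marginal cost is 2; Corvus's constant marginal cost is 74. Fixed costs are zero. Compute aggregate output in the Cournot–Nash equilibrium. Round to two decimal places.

31.83

Xenon's profit: π_X = (179 - 3Q)q_X - (79q_X). Setting ∂π_X/∂q_X = 0: 100 - 6q_X - 3(q_F + q_C) = 0.
Forge's profit: π_F = (179 - 3Q)q_F - (2q_F). Setting ∂π_F/∂q_F = 0: 177 - 6q_F - 3(q_X + q_C) = 0.
Corvus's profit: π_C = (179 - 3Q)q_C - (74q_C). Setting ∂π_C/∂q_C = 0: 105 - 6q_C - 3(q_X + q_F) = 0.
Summing all 3 equations gives 382 − 12Q = 0, hence Q = 191/6.
Back-substituting: q_X = (100 − 191/2)/3 = 3/2, q_F = (177 − 191/2)/3 = 163/6, q_C = (105 − 191/2)/3 = 19/6.
Total output Q = 3/2 + 163/6 + 19/6 = 191/6.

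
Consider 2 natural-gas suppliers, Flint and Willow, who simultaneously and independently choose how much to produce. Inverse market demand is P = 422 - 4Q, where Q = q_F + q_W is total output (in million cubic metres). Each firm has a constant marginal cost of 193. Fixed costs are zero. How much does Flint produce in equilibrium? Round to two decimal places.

Each firm earns π_i = (422 - 4Q)q_i - 193q_i.
First-order condition (treating rivals' output as given): 229 - 8q_i - 4q_j = 0.
By symmetry each firm produces the same amount; substituting q_j = q_i yields q_i = 229/12.

19.08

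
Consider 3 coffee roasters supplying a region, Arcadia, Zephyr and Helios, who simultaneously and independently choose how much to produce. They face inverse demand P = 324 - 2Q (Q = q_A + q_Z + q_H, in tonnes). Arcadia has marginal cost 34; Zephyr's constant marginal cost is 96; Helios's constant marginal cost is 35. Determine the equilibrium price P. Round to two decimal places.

122.25

Arcadia's profit: π_A = (324 - 2Q)q_A - (34q_A). Setting ∂π_A/∂q_A = 0: 290 - 4q_A - 2(q_Z + q_H) = 0.
Zephyr's first-order condition: 228 - 4q_Z - 2(q_A + q_H) = 0.
Helios's first-order condition: 289 - 4q_H - 2(q_A + q_Z) = 0.
Adding the 3 conditions: 807 − 4Q − 4Q = 0, i.e. Q = 807/8.
Back-substituting: q_A = (290 − 807/4)/2 = 353/8, q_Z = (228 − 807/4)/2 = 105/8, q_H = (289 − 807/4)/2 = 349/8.
Total output Q = 807/8, so price P = 324 - 2·(807/8) = 489/4.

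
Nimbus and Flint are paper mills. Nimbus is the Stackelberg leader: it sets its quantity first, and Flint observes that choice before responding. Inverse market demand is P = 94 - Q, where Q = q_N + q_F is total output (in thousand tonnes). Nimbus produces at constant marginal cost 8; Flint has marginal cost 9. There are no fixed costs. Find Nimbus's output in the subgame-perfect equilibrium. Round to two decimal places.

43.50

Solve by backward induction. Given q_N, the follower Flint maximises π_F = (94 - q_N - q_F)q_F - 9q_F.
Follower FOC: 85 - q_N - 2q_F = 0, so q_F(q_N) = (85 - q_N)/2.
Nimbus substitutes q_F(q_N) into its own profit: π_N = q_N(94 - q_N - (85 - q_N)/2) - 8q_N = (103/2 - (1/2)q_N)q_N - 8q_N.
Leader FOC: 87/2 - q_N = 0, so q_N = 87/2.
Then q_F = (85 - 87/2)/2 = 83/4.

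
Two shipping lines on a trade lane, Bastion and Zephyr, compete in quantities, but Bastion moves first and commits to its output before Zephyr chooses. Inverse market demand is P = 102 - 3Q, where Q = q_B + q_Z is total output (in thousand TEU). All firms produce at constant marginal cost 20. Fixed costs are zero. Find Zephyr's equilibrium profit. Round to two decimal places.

140.08

The follower Zephyr best-responds to any q_B: π_Z = (102 - 3Q)q_Z - 20q_Z.
∂π_Z/∂q_Z = 82 - 3q_B - 6q_Z = 0 gives the reaction function q_Z = (82 - 3q_B)/6.
The leader anticipates this reaction. Substituting into P = 102 - 3Q gives P = 61 - (3/2)q_B, so π_B = (61 - (3/2)q_B)q_B - 20q_B.
Leader FOC: 41 - 3q_B = 0, so q_B = 41/3.
Then q_Z = (82 - 3·(41/3))/6 = 41/6.
Price P = 102 - 3·(41/2) = 81/2.
Zephyr's profit: (81/2 - 20)·(41/6) = 1681/12.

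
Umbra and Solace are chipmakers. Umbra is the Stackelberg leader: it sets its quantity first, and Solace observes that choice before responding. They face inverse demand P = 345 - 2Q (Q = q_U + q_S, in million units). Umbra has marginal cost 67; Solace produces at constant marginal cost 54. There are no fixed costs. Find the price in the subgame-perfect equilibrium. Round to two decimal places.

133.25

Solve by backward induction. Given q_U, the follower Solace maximises π_S = (345 - 2q_U - 2q_S)q_S - 54q_S.
Follower FOC: 291 - 2q_U - 4q_S = 0, so q_S(q_U) = (291 - 2q_U)/4.
Umbra substitutes q_S(q_U) into its own profit: π_U = q_U(345 - 2q_U - (291 - 2q_U)/2) - 67q_U = (399/2 - q_U)q_U - 67q_U.
The leader's first-order condition 265/2 - 2q_U = 0 yields q_U = 265/4.
Then q_S = (291 - 2·(265/4))/4 = 317/8.
Total output Q = 847/8, so price P = 345 - 2·(847/8) = 533/4.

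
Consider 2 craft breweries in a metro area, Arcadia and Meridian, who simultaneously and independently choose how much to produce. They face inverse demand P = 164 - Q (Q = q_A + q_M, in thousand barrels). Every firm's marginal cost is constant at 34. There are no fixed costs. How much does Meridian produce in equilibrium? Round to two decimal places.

43.33

A representative firm's profit is π_i = q_i(164 - Q) - 34q_i.
Setting ∂π_i/∂q_i = 0 with rivals' quantities fixed: 130 - 2q_i - q_j = 0.
With identical firms every q_j equals q_i, so q_j = q_i and 130 = 3q_i, giving q_i = 130/3.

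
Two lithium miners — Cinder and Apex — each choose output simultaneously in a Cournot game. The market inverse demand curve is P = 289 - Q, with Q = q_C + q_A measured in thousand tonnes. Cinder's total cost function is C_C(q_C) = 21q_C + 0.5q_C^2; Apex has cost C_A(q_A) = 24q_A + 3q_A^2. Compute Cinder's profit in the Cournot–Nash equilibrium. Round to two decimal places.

Cinder's profit: π_C = (289 - Q)q_C - (21q_C + (1/2)q_C²). Setting ∂π_C/∂q_C = 0: 268 - 3q_C - (q_A) = 0.
Apex's profit: π_A = (289 - Q)q_A - (24q_A + 3q_A²). Setting ∂π_A/∂q_A = 0: 265 - 8q_A - (q_C) = 0.
So q_C = (268 - q_A)/3 and q_A = (265 - q_C)/8.
Substituting one into the other gives q_C = 1879/23 and q_A = 527/23.
Price P = 289 - 104.6087 = 184.3913.
Cinder's profit: 184.3913·(1879/23) - 21·(1879/23) - (1/2)(1879/23)² = 10011.2694.

10011.27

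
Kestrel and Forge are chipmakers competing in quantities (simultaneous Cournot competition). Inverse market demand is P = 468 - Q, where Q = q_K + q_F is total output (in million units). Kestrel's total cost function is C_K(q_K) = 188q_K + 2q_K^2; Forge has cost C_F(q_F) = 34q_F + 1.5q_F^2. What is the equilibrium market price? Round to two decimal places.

Kestrel's profit: π_K = (468 - Q)q_K - (188q_K + 2q_K²). Setting ∂π_K/∂q_K = 0: 280 - 6q_K - (q_F) = 0.
Forge's profit: π_F = (468 - Q)q_F - (34q_F + (3/2)q_F²). Setting ∂π_F/∂q_F = 0: 434 - 5q_F - (q_K) = 0.
So q_K = (280 - q_F)/6 and q_F = (434 - q_K)/5.
Solving the pair: q_K = 966/29, q_F = 80.1379.
Total output Q = 113.4483, so price P = 468 - 113.4483 = 354.5517.

354.55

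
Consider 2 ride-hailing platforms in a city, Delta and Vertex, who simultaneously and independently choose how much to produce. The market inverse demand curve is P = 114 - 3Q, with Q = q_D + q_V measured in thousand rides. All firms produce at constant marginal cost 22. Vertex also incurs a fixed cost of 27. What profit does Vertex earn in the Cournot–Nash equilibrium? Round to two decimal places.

Each firm earns π_i = (114 - 3Q)q_i - 22q_i.
First-order condition (treating rivals' output as given): 92 - 6q_i - 3q_j = 0.
With identical firms every q_j equals q_i, so q_j = q_i and 92 = 9q_i, giving q_i = 92/9.
Price P = 114 - 3·(184/9) = 158/3.
Vertex's profit: (158/3 - 22)·(92/9) - 27 = 286.4815.

286.48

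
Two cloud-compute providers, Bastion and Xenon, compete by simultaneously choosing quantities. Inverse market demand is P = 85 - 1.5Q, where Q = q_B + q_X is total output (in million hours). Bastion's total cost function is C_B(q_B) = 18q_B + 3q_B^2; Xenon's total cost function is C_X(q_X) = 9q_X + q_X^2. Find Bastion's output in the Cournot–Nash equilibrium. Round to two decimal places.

5.17

Bastion's profit: π_B = (85 - 1.5Q)q_B - (18q_B + 3q_B²). Setting ∂π_B/∂q_B = 0: 67 - 9q_B - (3/2)(q_X) = 0.
Xenon's profit: π_X = (85 - 1.5Q)q_X - (9q_X + q_X²). Setting ∂π_X/∂q_X = 0: 76 - 5q_X - (3/2)(q_B) = 0.
Best responses: q_B = (67 - (3/2)q_X)/9, q_X = (76 - (3/2)q_B)/5.
Solving the pair: q_B = 884/171, q_X = 778/57.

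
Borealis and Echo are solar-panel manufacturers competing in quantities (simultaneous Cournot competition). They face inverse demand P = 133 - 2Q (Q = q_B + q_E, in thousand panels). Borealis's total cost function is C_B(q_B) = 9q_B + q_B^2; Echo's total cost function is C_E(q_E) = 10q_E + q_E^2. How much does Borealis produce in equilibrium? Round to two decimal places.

15.56

Borealis's profit: π_B = (133 - 2Q)q_B - (9q_B + q_B²). Setting ∂π_B/∂q_B = 0: 124 - 6q_B - 2(q_E) = 0.
Echo's profit: π_E = (133 - 2Q)q_E - (10q_E + q_E²). Setting ∂π_E/∂q_E = 0: 123 - 6q_E - 2(q_B) = 0.
So q_B = (124 - 2q_E)/6 and q_E = (123 - 2q_B)/6.
Substituting one into the other gives q_B = 249/16 and q_E = 245/16.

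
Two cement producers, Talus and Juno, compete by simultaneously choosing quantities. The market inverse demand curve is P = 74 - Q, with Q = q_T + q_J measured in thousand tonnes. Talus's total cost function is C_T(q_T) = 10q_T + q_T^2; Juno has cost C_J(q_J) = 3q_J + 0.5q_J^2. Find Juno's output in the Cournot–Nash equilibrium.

20

Talus's profit: π_T = (74 - Q)q_T - (10q_T + q_T²). Setting ∂π_T/∂q_T = 0: 64 - 4q_T - (q_J) = 0.
Juno's first-order condition: 71 - 3q_J - (q_T) = 0.
Best responses: q_T = (64 - q_J)/4, q_J = (71 - q_T)/3.
Solving the pair: q_T = 11, q_J = 20.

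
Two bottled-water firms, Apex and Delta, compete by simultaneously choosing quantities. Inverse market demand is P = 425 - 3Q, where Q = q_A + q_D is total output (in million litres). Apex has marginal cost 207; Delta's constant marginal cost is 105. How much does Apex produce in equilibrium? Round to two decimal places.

12.89

Apex's profit: π_A = (425 - 3Q)q_A - (207q_A). Setting ∂π_A/∂q_A = 0: 218 - 6q_A - 3(q_D) = 0.
Delta's profit: π_D = (425 - 3Q)q_D - (105q_D). Setting ∂π_D/∂q_D = 0: 320 - 6q_D - 3(q_A) = 0.
Best responses: q_A = (218 - 3q_D)/6, q_D = (320 - 3q_A)/6.
Solving the pair: q_A = 116/9, q_D = 422/9.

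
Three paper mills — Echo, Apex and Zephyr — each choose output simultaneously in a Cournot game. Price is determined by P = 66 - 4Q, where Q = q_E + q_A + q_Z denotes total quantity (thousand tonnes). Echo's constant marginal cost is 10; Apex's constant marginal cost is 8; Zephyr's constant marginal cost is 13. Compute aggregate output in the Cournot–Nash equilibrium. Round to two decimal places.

10.44

Echo's profit: π_E = (66 - 4Q)q_E - (10q_E). Setting ∂π_E/∂q_E = 0: 56 - 8q_E - 4(q_A + q_Z) = 0.
Apex's first-order condition: 58 - 8q_A - 4(q_E + q_Z) = 0.
Zephyr's first-order condition: 53 - 8q_Z - 4(q_E + q_A) = 0.
Adding the 3 conditions: 167 − 8Q − 8Q = 0, i.e. Q = 167/16.
Back-substituting: q_E = (56 − 167/4)/4 = 57/16, q_A = (58 − 167/4)/4 = 65/16, q_Z = (53 − 167/4)/4 = 45/16.
Total output Q = 57/16 + 65/16 + 45/16 = 167/16.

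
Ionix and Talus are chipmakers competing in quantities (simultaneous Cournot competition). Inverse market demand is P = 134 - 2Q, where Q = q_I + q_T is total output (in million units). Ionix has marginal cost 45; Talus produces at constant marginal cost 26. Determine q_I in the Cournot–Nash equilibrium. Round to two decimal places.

11.67

Ionix's profit: π_I = (134 - 2Q)q_I - (45q_I). Setting ∂π_I/∂q_I = 0: 89 - 4q_I - 2(q_T) = 0.
Talus's profit: π_T = (134 - 2Q)q_T - (26q_T). Setting ∂π_T/∂q_T = 0: 108 - 4q_T - 2(q_I) = 0.
Best responses: q_I = (89 - 2q_T)/4, q_T = (108 - 2q_I)/4.
Solving the pair: q_I = 35/3, q_T = 127/6.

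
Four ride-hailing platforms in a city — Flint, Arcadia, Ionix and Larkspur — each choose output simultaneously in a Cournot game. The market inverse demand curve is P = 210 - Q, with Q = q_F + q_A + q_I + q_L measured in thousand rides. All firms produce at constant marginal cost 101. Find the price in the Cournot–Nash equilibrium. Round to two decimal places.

Each firm earns π_i = (210 - Q)q_i - 101q_i.
First-order condition (treating rivals' output as given): 109 - 2q_i - Σ_{j≠i} q_j = 0.
With identical firms every q_j equals q_i, so Σ_{j≠i} q_j = 3q_i and 109 = 5q_i, giving q_i = 109/5.
Total output Q = 436/5, so price P = 210 - 436/5 = 614/5.

122.80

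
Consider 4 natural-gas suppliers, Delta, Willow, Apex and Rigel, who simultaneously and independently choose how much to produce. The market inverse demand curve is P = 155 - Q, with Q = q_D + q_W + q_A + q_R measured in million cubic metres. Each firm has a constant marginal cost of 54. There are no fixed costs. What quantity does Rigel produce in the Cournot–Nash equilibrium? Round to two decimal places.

20.20

Each firm earns π_i = (155 - Q)q_i - 54q_i.
Setting ∂π_i/∂q_i = 0 with rivals' quantities fixed: 101 - 2q_i - Σ_{j≠i} q_j = 0.
With identical firms every q_j equals q_i, so Σ_{j≠i} q_j = 3q_i and 101 = 5q_i, giving q_i = 101/5.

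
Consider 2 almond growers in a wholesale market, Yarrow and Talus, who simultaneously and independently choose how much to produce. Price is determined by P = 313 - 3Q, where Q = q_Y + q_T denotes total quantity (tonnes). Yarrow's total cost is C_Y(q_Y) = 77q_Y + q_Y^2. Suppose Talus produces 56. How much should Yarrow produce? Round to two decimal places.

8.50

With the rival's output fixed at 56, Yarrow's profit is π_Y = (313 - 3·56 - 3q_Y)q_Y - (77q_Y + q_Y²) = (145 - 3q_Y)q_Y - (77q_Y + q_Y²).
∂π_Y/∂q_Y = 68 - 8q_Y = 0, so q_Y = 17/2.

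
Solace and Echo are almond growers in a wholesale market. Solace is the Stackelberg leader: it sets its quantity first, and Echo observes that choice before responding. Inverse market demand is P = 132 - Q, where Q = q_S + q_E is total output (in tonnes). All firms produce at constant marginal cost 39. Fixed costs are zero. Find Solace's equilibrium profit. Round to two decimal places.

The follower Echo best-responds to any q_S: π_E = (132 - Q)q_E - 39q_E.
Setting the follower's marginal profit to zero, 93 - q_S - 2q_E = 0, i.e. q_E = (93 - q_S)/2.
Solace substitutes q_E(q_S) into its own profit: π_S = q_S(132 - q_S - (93 - q_S)/2) - 39q_S = (171/2 - (1/2)q_S)q_S - 39q_S.
Maximising: ∂π_S/∂q_S = 93/2 - q_S = 0, giving q_S = 93/2.
Then q_E = (93 - 93/2)/2 = 93/4.
Price P = 132 - 279/4 = 249/4.
Solace's profit: (249/4 - 39)·(93/2) = 1081.1250.

1081.13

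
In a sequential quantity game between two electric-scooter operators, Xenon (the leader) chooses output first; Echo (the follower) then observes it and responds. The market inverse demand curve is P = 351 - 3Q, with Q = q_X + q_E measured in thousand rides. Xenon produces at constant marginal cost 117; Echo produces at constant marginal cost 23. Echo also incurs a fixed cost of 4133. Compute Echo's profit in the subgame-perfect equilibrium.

The follower Echo best-responds to any q_X: π_E = (351 - 3Q)q_E - 23q_E.
Setting the follower's marginal profit to zero, 328 - 3q_X - 6q_E = 0, i.e. q_E = (328 - 3q_X)/6.
Xenon substitutes q_E(q_X) into its own profit: π_X = q_X(351 - 3q_X - (328 - 3q_X)/2) - 117q_X = (187 - (3/2)q_X)q_X - 117q_X.
The leader's first-order condition 70 - 3q_X = 0 yields q_X = 70/3.
Then q_E = (328 - 3·(70/3))/6 = 43.
Price P = 351 - 3·(199/3) = 152.
Echo's profit: (152 - 23)·43 - 4133 = 1414.

1414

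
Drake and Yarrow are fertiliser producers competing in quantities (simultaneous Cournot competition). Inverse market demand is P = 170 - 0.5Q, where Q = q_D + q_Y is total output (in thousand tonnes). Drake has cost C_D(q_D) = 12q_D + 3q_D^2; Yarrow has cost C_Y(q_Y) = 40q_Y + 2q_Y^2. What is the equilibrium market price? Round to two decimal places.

Drake's profit: π_D = (170 - 0.5Q)q_D - (12q_D + 3q_D²). Setting ∂π_D/∂q_D = 0: 158 - 7q_D - (1/2)(q_Y) = 0.
Yarrow's profit: π_Y = (170 - 0.5Q)q_Y - (40q_Y + 2q_Y²). Setting ∂π_Y/∂q_Y = 0: 130 - 5q_Y - (1/2)(q_D) = 0.
So q_D = (158 - (1/2)q_Y)/7 and q_Y = (130 - (1/2)q_D)/5.
Solving the pair: q_D = 20.8633, q_Y = 23.9137.
Total output Q = 44.7770, so price P = 170 - (1/2)·44.7770 = 147.6115.

147.61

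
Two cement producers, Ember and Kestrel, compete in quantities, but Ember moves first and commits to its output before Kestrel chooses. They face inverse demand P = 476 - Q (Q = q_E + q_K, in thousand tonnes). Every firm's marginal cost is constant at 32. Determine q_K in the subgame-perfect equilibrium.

Solve by backward induction. Given q_E, the follower Kestrel maximises π_K = (476 - q_E - q_K)q_K - 32q_K.
Follower FOC: 444 - q_E - 2q_K = 0, so q_K(q_E) = (444 - q_E)/2.
Ember substitutes q_K(q_E) into its own profit: π_E = q_E(476 - q_E - (444 - q_E)/2) - 32q_E = (254 - (1/2)q_E)q_E - 32q_E.
The leader's first-order condition 222 - q_E = 0 yields q_E = 222.
Then q_K = (444 - 222)/2 = 111.

111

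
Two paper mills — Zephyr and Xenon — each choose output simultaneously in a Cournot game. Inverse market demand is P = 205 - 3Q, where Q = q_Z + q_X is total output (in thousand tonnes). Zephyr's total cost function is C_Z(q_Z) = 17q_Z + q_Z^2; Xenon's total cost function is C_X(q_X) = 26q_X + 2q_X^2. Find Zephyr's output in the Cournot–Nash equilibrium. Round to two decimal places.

Zephyr's profit: π_Z = (205 - 3Q)q_Z - (17q_Z + q_Z²). Setting ∂π_Z/∂q_Z = 0: 188 - 8q_Z - 3(q_X) = 0.
Xenon's profit: π_X = (205 - 3Q)q_X - (26q_X + 2q_X²). Setting ∂π_X/∂q_X = 0: 179 - 10q_X - 3(q_Z) = 0.
So q_Z = (188 - 3q_X)/8 and q_X = (179 - 3q_Z)/10.
Solving the pair: q_Z = 1343/71, q_X = 868/71.

18.92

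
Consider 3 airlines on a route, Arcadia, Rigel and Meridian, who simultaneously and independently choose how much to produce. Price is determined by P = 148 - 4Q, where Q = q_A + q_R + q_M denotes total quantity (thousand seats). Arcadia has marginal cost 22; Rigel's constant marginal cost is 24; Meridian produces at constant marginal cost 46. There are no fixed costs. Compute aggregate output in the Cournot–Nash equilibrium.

22

Arcadia's profit: π_A = (148 - 4Q)q_A - (22q_A). Setting ∂π_A/∂q_A = 0: 126 - 8q_A - 4(q_R + q_M) = 0.
Rigel's profit: π_R = (148 - 4Q)q_R - (24q_R). Setting ∂π_R/∂q_R = 0: 124 - 8q_R - 4(q_A + q_M) = 0.
Meridian's profit: π_M = (148 - 4Q)q_M - (46q_M). Setting ∂π_M/∂q_M = 0: 102 - 8q_M - 4(q_A + q_R) = 0.
Adding the 3 first-order conditions: 352 − 16Q = 0, so Q = 22.
Back-substituting: q_A = (126 − 88)/4 = 19/2, q_R = (124 − 88)/4 = 9, q_M = (102 − 88)/4 = 7/2.
Total output Q = 19/2 + 9 + 7/2 = 22.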